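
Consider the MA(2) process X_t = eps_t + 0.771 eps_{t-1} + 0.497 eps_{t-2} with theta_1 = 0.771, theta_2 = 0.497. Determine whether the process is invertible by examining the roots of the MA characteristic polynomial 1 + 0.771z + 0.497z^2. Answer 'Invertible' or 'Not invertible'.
\text{Invertible}

The MA(q) characteristic polynomial is P(z) = 1 + 0.771z + 0.497z^2.
Invertibility requires all roots to lie outside the unit circle, i.e. |z| > 1 for every root.
Set 1 + (0.771) z + (0.497) z^2 = 0, i.e. a z^2 + b z + c = 0 with a = 0.497, b = 0.771, c = 1.
Discriminant D = b^2 - 4ac = (0.771)^2 - 4*(0.497)*1 = 0.594441 - (1.988) = -1.393559.
D < 0, so the roots are the complex-conjugate pair z = (-b +/- i sqrt(-D)) / (2a) = -0.7757 +/- 1.1876i.
For a conjugate pair |z|^2 = z * conj(z) = (product of roots) = c/a = 1/(0.497) = 2.012072, so |z| = sqrt(2.012072) = 1.4185 for both roots.
Moduli of all roots: 1.4185, 1.4185.
All moduli strictly greater than 1? Yes.
Verdict: Invertible.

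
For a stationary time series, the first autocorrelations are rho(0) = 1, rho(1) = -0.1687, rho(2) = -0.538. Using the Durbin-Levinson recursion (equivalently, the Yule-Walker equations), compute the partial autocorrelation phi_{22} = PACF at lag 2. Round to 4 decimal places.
\phi_{22} = -0.5831

The PACF at lag k is phi_{kk}, the last component of the solution
to the Yule-Walker system G_k phi = r_k where
  (G_k)_{ij} = rho(|i - j|), (r_k)_i = rho(i), i,j = 1..k.
Equivalently, Durbin-Levinson gives phi_{kk} iteratively:
  phi_{11} = rho(1)
  phi_{kk} = [rho(k) - sum_{j=1..k-1} phi_{k-1,j} rho(k-j)]
            / [1 - sum_{j=1..k-1} phi_{k-1,j} rho(j)],
  phi_{k,j} = phi_{k-1,j} - phi_{kk} phi_{k-1,k-j},  j = 1..k-1.
Step k = 1:
  phi_11 = rho(1) = -0.1687.
Step k = 2:
  phi_22 = [rho(2) - phi_11 rho(1)] / [1 - phi_11 rho(1)] = [-0.538 - (-0.1687)(-0.1687)] / [1 - (-0.1687)(-0.1687)]
         = -0.56645969 / 0.97154031 = -0.5831.
Therefore phi_{22} = -0.5831.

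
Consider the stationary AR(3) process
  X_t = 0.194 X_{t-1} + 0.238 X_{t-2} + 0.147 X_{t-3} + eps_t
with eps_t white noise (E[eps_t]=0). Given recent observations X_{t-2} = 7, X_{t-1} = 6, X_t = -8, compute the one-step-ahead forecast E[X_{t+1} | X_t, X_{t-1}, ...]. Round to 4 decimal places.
E[X_{t+1} \mid \mathcal F_t] = 0.9050

For an AR(p) model X_t = c + sum_i phi_i X_{t-i} + eps_t, the
one-step-ahead conditional mean is
  E[X_{t+1} | X_t, ...] = c + sum_i phi_i X_{t+1-i}.
Substitute known values:
  E[X_{t+1} | ...] = (0.194) * (-8) + (0.238) * (6) + (0.147) * (7)
                   = 0.9050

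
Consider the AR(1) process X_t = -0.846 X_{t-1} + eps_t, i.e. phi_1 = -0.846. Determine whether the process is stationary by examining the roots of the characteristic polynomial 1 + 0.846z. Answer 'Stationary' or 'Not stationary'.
\text{Stationary}

The AR(p) characteristic polynomial is P(z) = 1 + 0.846z.
Stationarity requires all roots to lie outside the unit circle, i.e. |z| > 1 for every root.
This is linear in z: 1 + (0.846) z = 0  =>  z = -1/(0.846) = -1.182033,  |z| = 1.182033.
Moduli of all roots: 1.1820.
All moduli strictly greater than 1? Yes.
Verdict: Stationary.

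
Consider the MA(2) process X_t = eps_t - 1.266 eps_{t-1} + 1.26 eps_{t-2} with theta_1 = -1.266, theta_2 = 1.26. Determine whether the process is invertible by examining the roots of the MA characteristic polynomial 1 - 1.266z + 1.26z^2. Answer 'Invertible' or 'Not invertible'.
\text{Not invertible}

The MA(q) characteristic polynomial is P(z) = 1 - 1.266z + 1.26z^2.
Invertibility requires all roots to lie outside the unit circle, i.e. |z| > 1 for every root.
Set 1 + (-1.266) z + (1.26) z^2 = 0, i.e. a z^2 + b z + c = 0 with a = 1.26, b = -1.266, c = 1.
Discriminant D = b^2 - 4ac = (-1.266)^2 - 4*(1.26)*1 = 1.602756 - (5.04) = -3.437244.
D < 0, so the roots are the complex-conjugate pair z = (-b +/- i sqrt(-D)) / (2a) = 0.5024 +/- 0.7357i.
For a conjugate pair |z|^2 = z * conj(z) = (product of roots) = c/a = 1/(1.26) = 0.793651, so |z| = sqrt(0.793651) = 0.8909 for both roots.
Moduli of all roots: 0.8909, 0.8909.
All moduli strictly greater than 1? No.
Verdict: Not invertible.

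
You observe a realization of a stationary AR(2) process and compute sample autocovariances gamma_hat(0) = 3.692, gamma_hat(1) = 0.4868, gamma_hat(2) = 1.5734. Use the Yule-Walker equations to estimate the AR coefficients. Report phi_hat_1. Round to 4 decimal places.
\hat\phi_{1} = 0.0770

The Yule-Walker equations for an AR(p) process read, in matrix form,
  Gamma_p phi = r_p,   with   (Gamma_p)_{ij} = gamma(|i - j|),
                       (r_p)_i = gamma(i),   i,j = 1..p.
Substitute the sample gammas (Toeplitz matrix and right-hand side of size 2):
  Gamma_p = [[3.692, 0.4868], [0.4868, 3.692]]
  r_p     = [0.4868, 1.5734]
Written out:
  3.692 phi_1 + 0.4868 phi_2 = 0.4868
  0.4868 phi_1 + 3.692 phi_2 = 1.5734
Solve by Cramer's rule:
  det = gamma(0)^2 - gamma(1)^2 = (3.692)^2 - (0.4868)^2 = 13.630864 - 0.23697424 = 13.39388976
  phi_hat_1 = [gamma(1) gamma(0) - gamma(1) gamma(2)] / det = [(0.4868)(3.692) - (0.4868)(1.5734)] / 13.39388976 = 1.03133448 / 13.39388976 = 0.077
  phi_hat_2 = [gamma(0) gamma(2) - gamma(1)^2] / det = [(3.692)(1.5734) - (0.4868)^2] / 13.39388976 = 5.57201856 / 13.39388976 = 0.416
So phi_hat = [0.0770, 0.4160].
Therefore phi_hat_1 = 0.0770.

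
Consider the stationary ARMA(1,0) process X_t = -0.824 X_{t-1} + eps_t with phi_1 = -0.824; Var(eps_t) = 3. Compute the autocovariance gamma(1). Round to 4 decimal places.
\gamma(1) = -7.7004

Multiply the model equation by X_{t-k} and take expectations. With theta_0 = psi_0 = 1 and psi_j the MA(infinity) weights, this gives
  gamma(k) - sum_i phi_i gamma(k-i) = c_k,
  c_k = sigma^2 * sum_{j=k..q} theta_j psi_{j-k}   (c_k = 0 for k > q),
using gamma(-m) = gamma(m).
Pure AR (q = 0): c_0 = sigma^2 = 3, c_k = 0 for k >= 1.
Equations for k = 0 and k = 1 (AR order 1):
  gamma(0) = phi_1 gamma(1) + c_0
  gamma(1) = phi_1 gamma(0) + c_1
Substituting the second into the first: gamma(0) (1 - phi_1^2) = c_0 + phi_1 c_1, so
  gamma(0) = c_0 / (1 - phi_1^2) = 3 / (1 - (-0.824)^2) = 3 / 0.321024 = 9.345096.
  gamma(1) = phi_1 gamma(0) = (-0.824)(9.345096) = -7.700359.
Therefore gamma(1) = -7.7004 (to 4 decimal places).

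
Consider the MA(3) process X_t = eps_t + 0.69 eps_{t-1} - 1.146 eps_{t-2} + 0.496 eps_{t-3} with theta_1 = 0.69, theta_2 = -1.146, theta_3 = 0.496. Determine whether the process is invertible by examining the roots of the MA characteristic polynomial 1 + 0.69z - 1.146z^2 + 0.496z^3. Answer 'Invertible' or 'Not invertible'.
\text{Not invertible}

The MA(q) characteristic polynomial is P(z) = 1 + 0.69z - 1.146z^2 + 0.496z^3.
Invertibility requires all roots to lie outside the unit circle, i.e. |z| > 1 for every root.
Degree 3: look for a simple real root z0 first, then factor out (1 - z/z0) and solve the remaining quadratic.
Testing z0 = -0.625: P(-0.625) = 1 + (0.69)(-0.625) + (-1.146)(-0.625)^2 + (0.496)(-0.625)^3
  = 1 + (-0.43125) + (-0.447656) + (-0.121094) = 0.  So z_0 = -0.625 is a root, |z_0| = 0.625.
Divide out the factor (1 + 1.6 z) = (1 - z/z0) (since 1/z0 = -1.6):
  P(z) = (1 + 1.6 z)(1 + (-0.91) z + (0.31) z^2)
  [check: z-coef -0.91 - (-1.6) = 0.69; z^2-coef 0.31 - (-1.6)(-0.91) = -1.146; z^3-coef -(-1.6)(0.31) = 0.496.]
Remaining roots from the quadratic factor 1 + (-0.91) z + (0.31) z^2:
  Set 1 + (-0.91) z + (0.31) z^2 = 0, i.e. a z^2 + b z + c = 0 with a = 0.31, b = -0.91, c = 1.
  Discriminant D = b^2 - 4ac = (-0.91)^2 - 4*(0.31)*1 = 0.8281 - (1.24) = -0.4119.
  D < 0, so the roots are the complex-conjugate pair z = (-b +/- i sqrt(-D)) / (2a) = 1.4677 +/- 1.0352i.
  For a conjugate pair |z|^2 = z * conj(z) = (product of roots) = c/a = 1/(0.31) = 3.225806, so |z| = sqrt(3.225806) = 1.7961 for both roots.
Moduli of all roots: 0.6250, 1.7961, 1.7961.
All moduli strictly greater than 1? No.
Verdict: Not invertible.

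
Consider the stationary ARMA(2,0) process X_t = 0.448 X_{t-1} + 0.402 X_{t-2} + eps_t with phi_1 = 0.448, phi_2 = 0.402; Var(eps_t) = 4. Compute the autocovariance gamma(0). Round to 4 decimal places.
\gamma(0) = 10.8740

Multiply the model equation by X_{t-k} and take expectations. With theta_0 = psi_0 = 1 and psi_j the MA(infinity) weights, this gives
  gamma(k) - sum_i phi_i gamma(k-i) = c_k,
  c_k = sigma^2 * sum_{j=k..q} theta_j psi_{j-k}   (c_k = 0 for k > q),
using gamma(-m) = gamma(m).
Pure AR (q = 0): c_0 = sigma^2 = 4, c_k = 0 for k >= 1.
Equations for k = 0, 1, 2 (AR order 2, c_2 = 0):
  (E0) gamma(0) = phi_1 gamma(1) + phi_2 gamma(2) + c_0
  (E1) gamma(1) = phi_1 gamma(0) + phi_2 gamma(1) + c_1
  (E2) gamma(2) = phi_1 gamma(1) + phi_2 gamma(0)
From (E1): gamma(1) = A gamma(0) + B with
  A = phi_1 / (1 - phi_2) = 0.448 / 0.598 = 0.749164,   B = c_1 / (1 - phi_2) = 0 / 0.598 = 0.
Insert (E2) into (E0): gamma(0) (1 - phi_2^2) = phi_1 (1 + phi_2) gamma(1) + c_0.
  phi_1 (1 + phi_2) = (0.448)(1.402) = 0.628096,   1 - phi_2^2 = 0.838396.
Replace gamma(1) by A gamma(0) + B and collect gamma(0):
  gamma(0) [0.838396 - (0.628096)(0.749164)] = c_0 = 4
  gamma(0) * 0.367849 = 4
  gamma(0) = 4 / 0.367849 = 10.874022.
Therefore gamma(0) = 10.8740 (to 4 decimal places).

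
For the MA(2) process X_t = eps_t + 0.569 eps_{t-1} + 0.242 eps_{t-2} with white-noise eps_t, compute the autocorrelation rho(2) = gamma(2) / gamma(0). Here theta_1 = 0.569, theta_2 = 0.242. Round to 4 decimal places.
\rho(2) = 0.1751

For an MA(q) process with theta_0 = 1, the autocovariance is
  gamma(k) = sigma^2 * sum_{i=0..q-k} theta_i * theta_{i+k},
and rho(k) = gamma(k) / gamma(0). Sigma^2 cancels.
  numerator   = (1)*(0.242) = 0.242.
  denominator = (1)^2 + (0.569)^2 + (0.242)^2 = 1.382325.
  rho(2) = 0.242 / 1.382325 = 0.1751.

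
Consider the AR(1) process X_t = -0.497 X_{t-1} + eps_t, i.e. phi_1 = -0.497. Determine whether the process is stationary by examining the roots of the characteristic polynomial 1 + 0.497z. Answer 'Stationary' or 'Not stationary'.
\text{Stationary}

The AR(p) characteristic polynomial is P(z) = 1 + 0.497z.
Stationarity requires all roots to lie outside the unit circle, i.e. |z| > 1 for every root.
This is linear in z: 1 + (0.497) z = 0  =>  z = -1/(0.497) = -2.012072,  |z| = 2.012072.
Moduli of all roots: 2.0121.
All moduli strictly greater than 1? Yes.
Verdict: Stationary.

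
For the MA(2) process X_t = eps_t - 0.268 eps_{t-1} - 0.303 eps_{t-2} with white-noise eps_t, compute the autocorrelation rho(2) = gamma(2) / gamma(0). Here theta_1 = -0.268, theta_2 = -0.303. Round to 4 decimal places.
\rho(2) = -0.2604

For an MA(q) process with theta_0 = 1, the autocovariance is
  gamma(k) = sigma^2 * sum_{i=0..q-k} theta_i * theta_{i+k},
and rho(k) = gamma(k) / gamma(0). Sigma^2 cancels.
  numerator   = (1)*(-0.303) = -0.303.
  denominator = (1)^2 + (-0.268)^2 + (-0.303)^2 = 1.163633.
  rho(2) = -0.303 / 1.163633 = -0.2604.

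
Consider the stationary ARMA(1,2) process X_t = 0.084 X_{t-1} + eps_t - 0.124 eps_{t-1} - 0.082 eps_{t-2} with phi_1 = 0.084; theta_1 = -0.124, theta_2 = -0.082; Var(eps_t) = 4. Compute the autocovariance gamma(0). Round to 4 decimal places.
\gamma(0) = 4.0358

Multiply the model equation by X_{t-k} and take expectations. With theta_0 = psi_0 = 1 and psi_j the MA(infinity) weights, this gives
  gamma(k) - sum_i phi_i gamma(k-i) = c_k,
  c_k = sigma^2 * sum_{j=k..q} theta_j psi_{j-k}   (c_k = 0 for k > q),
using gamma(-m) = gamma(m).
psi-weights needed (psi_j = theta_j + sum_i phi_i psi_{j-i}):
  psi_1 = theta_1 + phi_1 = -0.124 + (0.084) = -0.04
  psi_2 = theta_2 + phi_1 psi_1 = -0.082 + (0.084)(-0.04) = -0.08536
Right-hand sides:
  c_0 = sigma^2 (1 + theta_1 psi_1 + theta_2 psi_2) = 4 * (1 + (-0.124)(-0.04) + (-0.082)(-0.08536)) = 4 * 1.01196 = 4.047838
  c_1 = sigma^2 (theta_1 + theta_2 psi_1) = 4 * (-0.124 + (-0.082)(-0.04)) = -0.48288
  c_2 = sigma^2 theta_2 = 4 * (-0.082) = -0.328
Equations for k = 0 and k = 1 (AR order 1):
  gamma(0) = phi_1 gamma(1) + c_0
  gamma(1) = phi_1 gamma(0) + c_1
Substituting the second into the first: gamma(0) (1 - phi_1^2) = c_0 + phi_1 c_1, so
  gamma(0) = (c_0 + phi_1 c_1) / (1 - phi_1^2) = (4.047838 + (0.084)(-0.48288)) / (1 - (0.084)^2) = 4.007276 / 0.992944 = 4.035752.
Therefore gamma(0) = 4.0358 (to 4 decimal places).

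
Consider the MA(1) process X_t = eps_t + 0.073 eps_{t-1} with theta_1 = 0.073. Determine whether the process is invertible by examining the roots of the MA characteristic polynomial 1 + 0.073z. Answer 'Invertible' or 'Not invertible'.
\text{Invertible}

The MA(q) characteristic polynomial is P(z) = 1 + 0.073z.
Invertibility requires all roots to lie outside the unit circle, i.e. |z| > 1 for every root.
This is linear in z: 1 + (0.073) z = 0  =>  z = -1/(0.073) = -13.69863,  |z| = 13.69863.
Moduli of all roots: 13.6986.
All moduli strictly greater than 1? Yes.
Verdict: Invertible.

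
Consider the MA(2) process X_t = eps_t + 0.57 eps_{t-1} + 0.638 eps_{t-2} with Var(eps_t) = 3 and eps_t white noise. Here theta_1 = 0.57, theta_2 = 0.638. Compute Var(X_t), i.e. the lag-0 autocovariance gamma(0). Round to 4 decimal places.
\gamma(0) = 5.1958

For an MA(q) process X_t = eps_t + sum_i theta_i eps_{t-i} with
Var(eps_t) = sigma^2, the variance is
  gamma(0) = sigma^2 * (1 + sum_i theta_i^2).
  sum_i theta_i^2 = (0.57)^2 + (0.638)^2 = 0.3249 + 0.407044 = 0.731944.
  gamma(0) = 3 * (1 + 0.731944) = 3 * 1.731944 = 5.195832, which rounds to 5.1958.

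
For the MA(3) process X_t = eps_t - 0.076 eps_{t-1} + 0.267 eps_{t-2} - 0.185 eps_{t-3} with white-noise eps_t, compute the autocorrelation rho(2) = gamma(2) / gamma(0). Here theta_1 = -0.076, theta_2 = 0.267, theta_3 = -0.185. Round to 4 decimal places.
\rho(2) = 0.2529

For an MA(q) process with theta_0 = 1, the autocovariance is
  gamma(k) = sigma^2 * sum_{i=0..q-k} theta_i * theta_{i+k},
and rho(k) = gamma(k) / gamma(0). Sigma^2 cancels.
  numerator   = (1)*(0.267) + (-0.076)*(-0.185) = 0.28106.
  denominator = (1)^2 + (-0.076)^2 + (0.267)^2 + (-0.185)^2 = 1.11129.
  rho(2) = 0.28106 / 1.11129 = 0.2529.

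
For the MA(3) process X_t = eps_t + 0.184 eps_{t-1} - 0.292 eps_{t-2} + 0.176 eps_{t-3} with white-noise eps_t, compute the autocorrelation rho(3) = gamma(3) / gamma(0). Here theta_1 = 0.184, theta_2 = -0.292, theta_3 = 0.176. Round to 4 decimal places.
\rho(3) = 0.1530

For an MA(q) process with theta_0 = 1, the autocovariance is
  gamma(k) = sigma^2 * sum_{i=0..q-k} theta_i * theta_{i+k},
and rho(k) = gamma(k) / gamma(0). Sigma^2 cancels.
  numerator   = (1)*(0.176) = 0.176.
  denominator = (1)^2 + (0.184)^2 + (-0.292)^2 + (0.176)^2 = 1.150096.
  rho(3) = 0.176 / 1.150096 = 0.1530.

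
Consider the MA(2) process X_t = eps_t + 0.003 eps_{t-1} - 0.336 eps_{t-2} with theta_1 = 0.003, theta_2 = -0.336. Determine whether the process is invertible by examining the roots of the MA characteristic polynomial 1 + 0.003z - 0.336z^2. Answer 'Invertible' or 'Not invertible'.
\text{Invertible}

The MA(q) characteristic polynomial is P(z) = 1 + 0.003z - 0.336z^2.
Invertibility requires all roots to lie outside the unit circle, i.e. |z| > 1 for every root.
Set 1 + (0.003) z + (-0.336) z^2 = 0, i.e. a z^2 + b z + c = 0 with a = -0.336, b = 0.003, c = 1.
Discriminant D = b^2 - 4ac = (0.003)^2 - 4*(-0.336)*1 = 0.000009 - (-1.344) = 1.344009.
D >= 0, so the roots are real: z = (-b +/- sqrt(D)) / (2a) = (-0.003 +/- 1.159314) / (-0.672).
  z_1 = (-0.003 + 1.159314) / (-0.672) = -1.7207,   |z_1| = 1.7207.
  z_2 = (-0.003 - 1.159314) / (-0.672) = 1.7296,   |z_2| = 1.7296.
Moduli of all roots: 1.7207, 1.7296.
All moduli strictly greater than 1? Yes.
Verdict: Invertible.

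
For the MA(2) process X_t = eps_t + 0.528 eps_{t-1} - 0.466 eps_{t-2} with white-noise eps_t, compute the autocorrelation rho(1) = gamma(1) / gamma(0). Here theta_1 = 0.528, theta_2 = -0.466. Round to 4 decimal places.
\rho(1) = 0.1885

For an MA(q) process with theta_0 = 1, the autocovariance is
  gamma(k) = sigma^2 * sum_{i=0..q-k} theta_i * theta_{i+k},
and rho(k) = gamma(k) / gamma(0). Sigma^2 cancels.
  numerator   = (1)*(0.528) + (0.528)*(-0.466) = 0.281952.
  denominator = (1)^2 + (0.528)^2 + (-0.466)^2 = 1.49594.
  rho(1) = 0.281952 / 1.49594 = 0.1885.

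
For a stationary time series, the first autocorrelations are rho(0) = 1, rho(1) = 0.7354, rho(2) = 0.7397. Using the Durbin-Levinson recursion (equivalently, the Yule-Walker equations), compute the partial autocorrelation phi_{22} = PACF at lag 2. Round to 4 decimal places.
\phi_{22} = 0.4331

The PACF at lag k is phi_{kk}, the last component of the solution
to the Yule-Walker system G_k phi = r_k where
  (G_k)_{ij} = rho(|i - j|), (r_k)_i = rho(i), i,j = 1..k.
Equivalently, Durbin-Levinson gives phi_{kk} iteratively:
  phi_{11} = rho(1)
  phi_{kk} = [rho(k) - sum_{j=1..k-1} phi_{k-1,j} rho(k-j)]
            / [1 - sum_{j=1..k-1} phi_{k-1,j} rho(j)],
  phi_{k,j} = phi_{k-1,j} - phi_{kk} phi_{k-1,k-j},  j = 1..k-1.
Step k = 1:
  phi_11 = rho(1) = 0.7354.
Step k = 2:
  phi_22 = [rho(2) - phi_11 rho(1)] / [1 - phi_11 rho(1)] = [0.7397 - (0.7354)(0.7354)] / [1 - (0.7354)(0.7354)]
         = 0.19888684 / 0.45918684 = 0.4331.
Therefore phi_{22} = 0.4331.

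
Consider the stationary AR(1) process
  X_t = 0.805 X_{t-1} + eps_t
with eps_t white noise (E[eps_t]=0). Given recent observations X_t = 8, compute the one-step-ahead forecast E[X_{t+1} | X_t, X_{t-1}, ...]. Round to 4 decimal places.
E[X_{t+1} \mid \mathcal F_t] = 6.4400

For an AR(p) model X_t = c + sum_i phi_i X_{t-i} + eps_t, the
one-step-ahead conditional mean is
  E[X_{t+1} | X_t, ...] = c + sum_i phi_i X_{t+1-i}.
Substitute known values:
  E[X_{t+1} | ...] = (0.805) * (8)
                   = 6.4400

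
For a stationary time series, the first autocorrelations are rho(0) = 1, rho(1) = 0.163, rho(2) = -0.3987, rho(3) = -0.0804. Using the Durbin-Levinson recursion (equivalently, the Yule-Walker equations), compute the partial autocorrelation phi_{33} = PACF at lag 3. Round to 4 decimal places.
\phi_{33} = 0.1069

The PACF at lag k is phi_{kk}, the last component of the solution
to the Yule-Walker system G_k phi = r_k where
  (G_k)_{ij} = rho(|i - j|), (r_k)_i = rho(i), i,j = 1..k.
Equivalently, Durbin-Levinson gives phi_{kk} iteratively:
  phi_{11} = rho(1)
  phi_{kk} = [rho(k) - sum_{j=1..k-1} phi_{k-1,j} rho(k-j)]
            / [1 - sum_{j=1..k-1} phi_{k-1,j} rho(j)],
  phi_{k,j} = phi_{k-1,j} - phi_{kk} phi_{k-1,k-j},  j = 1..k-1.
Step k = 1:
  phi_11 = rho(1) = 0.163.
Step k = 2:
  phi_22 = [rho(2) - phi_11 rho(1)] / [1 - phi_11 rho(1)] = [-0.3987 - (0.163)(0.163)] / [1 - (0.163)(0.163)]
         = -0.425269 / 0.973431 = -0.436876.
  Update: phi_21 = phi_11 - phi_22 phi_11 = 0.163 - (-0.436876)(0.163) = 0.234211.
Step k = 3:
  phi_33 = [rho(3) - phi_21 rho(2) - phi_22 rho(1)] / [1 - phi_21 rho(1) - phi_22 rho(2)]
    numerator   = -0.0804 - (0.234211)(-0.3987) - (-0.436876)(0.163) = 0.08419071
    denominator = 1 - (0.234211)(0.163) - (-0.436876)(-0.3987) = 0.78764102
  phi_33 = 0.08419071 / 0.78764102 = 0.1069.
Therefore phi_{33} = 0.1069.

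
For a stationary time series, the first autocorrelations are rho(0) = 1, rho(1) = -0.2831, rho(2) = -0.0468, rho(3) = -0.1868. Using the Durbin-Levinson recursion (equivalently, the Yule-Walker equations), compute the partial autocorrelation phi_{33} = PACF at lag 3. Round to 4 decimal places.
\phi_{33} = -0.2670

The PACF at lag k is phi_{kk}, the last component of the solution
to the Yule-Walker system G_k phi = r_k where
  (G_k)_{ij} = rho(|i - j|), (r_k)_i = rho(i), i,j = 1..k.
Equivalently, Durbin-Levinson gives phi_{kk} iteratively:
  phi_{11} = rho(1)
  phi_{kk} = [rho(k) - sum_{j=1..k-1} phi_{k-1,j} rho(k-j)]
            / [1 - sum_{j=1..k-1} phi_{k-1,j} rho(j)],
  phi_{k,j} = phi_{k-1,j} - phi_{kk} phi_{k-1,k-j},  j = 1..k-1.
Step k = 1:
  phi_11 = rho(1) = -0.2831.
Step k = 2:
  phi_22 = [rho(2) - phi_11 rho(1)] / [1 - phi_11 rho(1)] = [-0.0468 - (-0.2831)(-0.2831)] / [1 - (-0.2831)(-0.2831)]
         = -0.12694561 / 0.91985439 = -0.138006.
  Update: phi_21 = phi_11 - phi_22 phi_11 = -0.2831 - (-0.138006)(-0.2831) = -0.32217.
Step k = 3:
  phi_33 = [rho(3) - phi_21 rho(2) - phi_22 rho(1)] / [1 - phi_21 rho(1) - phi_22 rho(2)]
    numerator   = -0.1868 - (-0.32217)(-0.0468) - (-0.138006)(-0.2831) = -0.24094709
    denominator = 1 - (-0.32217)(-0.2831) - (-0.138006)(-0.0468) = 0.90233511
  phi_33 = -0.24094709 / 0.90233511 = -0.267.
Therefore phi_{33} = -0.2670.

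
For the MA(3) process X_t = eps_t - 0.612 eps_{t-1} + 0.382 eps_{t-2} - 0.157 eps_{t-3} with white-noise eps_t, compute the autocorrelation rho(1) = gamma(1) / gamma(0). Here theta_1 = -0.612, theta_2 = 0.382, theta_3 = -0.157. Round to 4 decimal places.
\rho(1) = -0.5862

For an MA(q) process with theta_0 = 1, the autocovariance is
  gamma(k) = sigma^2 * sum_{i=0..q-k} theta_i * theta_{i+k},
and rho(k) = gamma(k) / gamma(0). Sigma^2 cancels.
  numerator   = (1)*(-0.612) + (-0.612)*(0.382) + (0.382)*(-0.157) = -0.905758.
  denominator = (1)^2 + (-0.612)^2 + (0.382)^2 + (-0.157)^2 = 1.545117.
  rho(1) = -0.905758 / 1.545117 = -0.5862.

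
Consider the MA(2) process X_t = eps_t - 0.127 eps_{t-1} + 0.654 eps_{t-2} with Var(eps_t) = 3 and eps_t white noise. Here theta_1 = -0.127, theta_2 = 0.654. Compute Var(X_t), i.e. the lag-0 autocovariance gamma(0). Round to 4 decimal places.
\gamma(0) = 4.3315

For an MA(q) process X_t = eps_t + sum_i theta_i eps_{t-i} with
Var(eps_t) = sigma^2, the variance is
  gamma(0) = sigma^2 * (1 + sum_i theta_i^2).
  sum_i theta_i^2 = (-0.127)^2 + (0.654)^2 = 0.016129 + 0.427716 = 0.443845.
  gamma(0) = 3 * (1 + 0.443845) = 3 * 1.443845 = 4.331535, which rounds to 4.3315.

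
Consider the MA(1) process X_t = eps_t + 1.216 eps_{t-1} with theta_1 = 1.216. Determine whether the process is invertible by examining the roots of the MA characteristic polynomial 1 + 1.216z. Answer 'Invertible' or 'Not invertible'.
\text{Not invertible}

The MA(q) characteristic polynomial is P(z) = 1 + 1.216z.
Invertibility requires all roots to lie outside the unit circle, i.e. |z| > 1 for every root.
This is linear in z: 1 + (1.216) z = 0  =>  z = -1/(1.216) = -0.822368,  |z| = 0.822368.
Moduli of all roots: 0.8224.
All moduli strictly greater than 1? No.
Verdict: Not invertible.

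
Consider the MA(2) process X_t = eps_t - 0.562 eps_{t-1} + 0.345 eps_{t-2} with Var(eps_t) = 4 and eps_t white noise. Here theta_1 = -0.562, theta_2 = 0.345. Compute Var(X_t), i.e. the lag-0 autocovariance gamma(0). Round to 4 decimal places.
\gamma(0) = 5.7395

For an MA(q) process X_t = eps_t + sum_i theta_i eps_{t-i} with
Var(eps_t) = sigma^2, the variance is
  gamma(0) = sigma^2 * (1 + sum_i theta_i^2).
  sum_i theta_i^2 = (-0.562)^2 + (0.345)^2 = 0.315844 + 0.119025 = 0.434869.
  gamma(0) = 4 * (1 + 0.434869) = 4 * 1.434869 = 5.739476, which rounds to 5.7395.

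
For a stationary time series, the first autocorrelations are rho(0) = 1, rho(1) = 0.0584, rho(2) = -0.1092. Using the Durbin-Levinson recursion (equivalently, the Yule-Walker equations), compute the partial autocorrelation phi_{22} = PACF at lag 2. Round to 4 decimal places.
\phi_{22} = -0.1130

The PACF at lag k is phi_{kk}, the last component of the solution
to the Yule-Walker system G_k phi = r_k where
  (G_k)_{ij} = rho(|i - j|), (r_k)_i = rho(i), i,j = 1..k.
Equivalently, Durbin-Levinson gives phi_{kk} iteratively:
  phi_{11} = rho(1)
  phi_{kk} = [rho(k) - sum_{j=1..k-1} phi_{k-1,j} rho(k-j)]
            / [1 - sum_{j=1..k-1} phi_{k-1,j} rho(j)],
  phi_{k,j} = phi_{k-1,j} - phi_{kk} phi_{k-1,k-j},  j = 1..k-1.
Step k = 1:
  phi_11 = rho(1) = 0.0584.
Step k = 2:
  phi_22 = [rho(2) - phi_11 rho(1)] / [1 - phi_11 rho(1)] = [-0.1092 - (0.0584)(0.0584)] / [1 - (0.0584)(0.0584)]
         = -0.11261056 / 0.99658944 = -0.113.
Therefore phi_{22} = -0.1130.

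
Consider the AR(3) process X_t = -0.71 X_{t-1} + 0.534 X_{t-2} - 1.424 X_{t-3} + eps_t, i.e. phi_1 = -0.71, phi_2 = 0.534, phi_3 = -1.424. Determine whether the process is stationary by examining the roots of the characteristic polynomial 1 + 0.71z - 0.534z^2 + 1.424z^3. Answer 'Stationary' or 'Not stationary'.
\text{Not stationary}

The AR(p) characteristic polynomial is P(z) = 1 + 0.71z - 0.534z^2 + 1.424z^3.
Stationarity requires all roots to lie outside the unit circle, i.e. |z| > 1 for every root.
Degree 3: look for a simple real root z0 first, then factor out (1 - z/z0) and solve the remaining quadratic.
Testing z0 = -0.625: P(-0.625) = 1 + (0.71)(-0.625) + (-0.534)(-0.625)^2 + (1.424)(-0.625)^3
  = 1 + (-0.44375) + (-0.208594) + (-0.347656) = 0.  So z_0 = -0.625 is a root, |z_0| = 0.625.
Divide out the factor (1 + 1.6 z) = (1 - z/z0) (since 1/z0 = -1.6):
  P(z) = (1 + 1.6 z)(1 + (-0.89) z + (0.89) z^2)
  [check: z-coef -0.89 - (-1.6) = 0.71; z^2-coef 0.89 - (-1.6)(-0.89) = -0.534; z^3-coef -(-1.6)(0.89) = 1.424.]
Remaining roots from the quadratic factor 1 + (-0.89) z + (0.89) z^2:
  Set 1 + (-0.89) z + (0.89) z^2 = 0, i.e. a z^2 + b z + c = 0 with a = 0.89, b = -0.89, c = 1.
  Discriminant D = b^2 - 4ac = (-0.89)^2 - 4*(0.89)*1 = 0.7921 - (3.56) = -2.7679.
  D < 0, so the roots are the complex-conjugate pair z = (-b +/- i sqrt(-D)) / (2a) = 0.5 +/- 0.9347i.
  For a conjugate pair |z|^2 = z * conj(z) = (product of roots) = c/a = 1/(0.89) = 1.123596, so |z| = sqrt(1.123596) = 1.06 for both roots.
Moduli of all roots: 0.6250, 1.0600, 1.0600.
All moduli strictly greater than 1? No.
Verdict: Not stationary.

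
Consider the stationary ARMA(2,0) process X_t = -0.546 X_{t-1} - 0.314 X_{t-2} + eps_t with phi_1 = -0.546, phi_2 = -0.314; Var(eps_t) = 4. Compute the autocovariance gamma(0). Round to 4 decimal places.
\gamma(0) = 5.3636

Multiply the model equation by X_{t-k} and take expectations. With theta_0 = psi_0 = 1 and psi_j the MA(infinity) weights, this gives
  gamma(k) - sum_i phi_i gamma(k-i) = c_k,
  c_k = sigma^2 * sum_{j=k..q} theta_j psi_{j-k}   (c_k = 0 for k > q),
using gamma(-m) = gamma(m).
Pure AR (q = 0): c_0 = sigma^2 = 4, c_k = 0 for k >= 1.
Equations for k = 0, 1, 2 (AR order 2, c_2 = 0):
  (E0) gamma(0) = phi_1 gamma(1) + phi_2 gamma(2) + c_0
  (E1) gamma(1) = phi_1 gamma(0) + phi_2 gamma(1) + c_1
  (E2) gamma(2) = phi_1 gamma(1) + phi_2 gamma(0)
From (E1): gamma(1) = A gamma(0) + B with
  A = phi_1 / (1 - phi_2) = -0.546 / 1.314 = -0.415525,   B = c_1 / (1 - phi_2) = 0 / 1.314 = 0.
Insert (E2) into (E0): gamma(0) (1 - phi_2^2) = phi_1 (1 + phi_2) gamma(1) + c_0.
  phi_1 (1 + phi_2) = (-0.546)(0.686) = -0.374556,   1 - phi_2^2 = 0.901404.
Replace gamma(1) by A gamma(0) + B and collect gamma(0):
  gamma(0) [0.901404 - (-0.374556)(-0.415525)] = c_0 = 4
  gamma(0) * 0.745767 = 4
  gamma(0) = 4 / 0.745767 = 5.363609.
Therefore gamma(0) = 5.3636 (to 4 decimal places).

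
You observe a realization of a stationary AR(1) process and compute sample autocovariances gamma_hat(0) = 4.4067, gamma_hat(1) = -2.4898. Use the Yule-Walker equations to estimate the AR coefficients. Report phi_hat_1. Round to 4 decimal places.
\hat\phi_{1} = -0.5650

The Yule-Walker equations for an AR(p) process read, in matrix form,
  Gamma_p phi = r_p,   with   (Gamma_p)_{ij} = gamma(|i - j|),
                       (r_p)_i = gamma(i),   i,j = 1..p.
Substitute the sample gammas (Toeplitz matrix and right-hand side of size 1):
  Gamma_p = [[4.4067]]
  r_p     = [-2.4898]
With p = 1 this is the single equation gamma(0) phi_1 = gamma(1):
  phi_hat_1 = gamma(1) / gamma(0) = -2.4898 / 4.4067 = -0.5650.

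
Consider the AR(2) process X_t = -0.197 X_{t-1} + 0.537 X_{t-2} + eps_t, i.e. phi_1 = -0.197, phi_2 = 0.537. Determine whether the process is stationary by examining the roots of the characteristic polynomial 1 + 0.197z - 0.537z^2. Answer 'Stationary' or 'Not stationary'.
\text{Stationary}

The AR(p) characteristic polynomial is P(z) = 1 + 0.197z - 0.537z^2.
Stationarity requires all roots to lie outside the unit circle, i.e. |z| > 1 for every root.
Set 1 + (0.197) z + (-0.537) z^2 = 0, i.e. a z^2 + b z + c = 0 with a = -0.537, b = 0.197, c = 1.
Discriminant D = b^2 - 4ac = (0.197)^2 - 4*(-0.537)*1 = 0.038809 - (-2.148) = 2.186809.
D >= 0, so the roots are real: z = (-b +/- sqrt(D)) / (2a) = (-0.197 +/- 1.478786) / (-1.074).
  z_1 = (-0.197 + 1.478786) / (-1.074) = -1.1935,   |z_1| = 1.1935.
  z_2 = (-0.197 - 1.478786) / (-1.074) = 1.5603,   |z_2| = 1.5603.
Moduli of all roots: 1.1935, 1.5603.
All moduli strictly greater than 1? Yes.
Verdict: Stationary.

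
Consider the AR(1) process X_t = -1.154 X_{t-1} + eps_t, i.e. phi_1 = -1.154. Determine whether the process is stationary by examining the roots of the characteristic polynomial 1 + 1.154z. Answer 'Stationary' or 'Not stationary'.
\text{Not stationary}

The AR(p) characteristic polynomial is P(z) = 1 + 1.154z.
Stationarity requires all roots to lie outside the unit circle, i.e. |z| > 1 for every root.
This is linear in z: 1 + (1.154) z = 0  =>  z = -1/(1.154) = -0.866551,  |z| = 0.866551.
Moduli of all roots: 0.8666.
All moduli strictly greater than 1? No.
Verdict: Not stationary.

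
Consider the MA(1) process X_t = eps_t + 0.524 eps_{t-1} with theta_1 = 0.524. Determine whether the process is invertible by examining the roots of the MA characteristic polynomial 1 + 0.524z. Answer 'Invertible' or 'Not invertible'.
\text{Invertible}

The MA(q) characteristic polynomial is P(z) = 1 + 0.524z.
Invertibility requires all roots to lie outside the unit circle, i.e. |z| > 1 for every root.
This is linear in z: 1 + (0.524) z = 0  =>  z = -1/(0.524) = -1.908397,  |z| = 1.908397.
Moduli of all roots: 1.9084.
All moduli strictly greater than 1? Yes.
Verdict: Invertible.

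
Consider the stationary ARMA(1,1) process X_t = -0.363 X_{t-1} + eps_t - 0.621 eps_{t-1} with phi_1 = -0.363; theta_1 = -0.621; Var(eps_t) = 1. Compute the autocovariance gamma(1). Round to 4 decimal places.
\gamma(1) = -1.3888

Multiply the model equation by X_{t-k} and take expectations. With theta_0 = psi_0 = 1 and psi_j the MA(infinity) weights, this gives
  gamma(k) - sum_i phi_i gamma(k-i) = c_k,
  c_k = sigma^2 * sum_{j=k..q} theta_j psi_{j-k}   (c_k = 0 for k > q),
using gamma(-m) = gamma(m).
psi-weights needed (psi_j = theta_j + sum_i phi_i psi_{j-i}):
  psi_1 = theta_1 + phi_1 = -0.621 + (-0.363) = -0.984
Right-hand sides:
  c_0 = sigma^2 (1 + theta_1 psi_1) = 1 * (1 + (-0.621)(-0.984)) = 1 * 1.611064 = 1.611064
  c_1 = sigma^2 theta_1 = 1 * (-0.621) = -0.621
  c_2 = 0
Equations for k = 0 and k = 1 (AR order 1):
  gamma(0) = phi_1 gamma(1) + c_0
  gamma(1) = phi_1 gamma(0) + c_1
Substituting the second into the first: gamma(0) (1 - phi_1^2) = c_0 + phi_1 c_1, so
  gamma(0) = (c_0 + phi_1 c_1) / (1 - phi_1^2) = (1.611064 + (-0.363)(-0.621)) / (1 - (-0.363)^2) = 1.836487 / 0.868231 = 2.115206.
  gamma(1) = phi_1 gamma(0) + c_1 = (-0.363)(2.115206) + (-0.621) = -1.38882.
Therefore gamma(1) = -1.3888 (to 4 decimal places).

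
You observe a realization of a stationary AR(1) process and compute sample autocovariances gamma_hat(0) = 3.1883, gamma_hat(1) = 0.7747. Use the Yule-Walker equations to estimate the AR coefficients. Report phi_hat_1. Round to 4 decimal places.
\hat\phi_{1} = 0.2430

The Yule-Walker equations for an AR(p) process read, in matrix form,
  Gamma_p phi = r_p,   with   (Gamma_p)_{ij} = gamma(|i - j|),
                       (r_p)_i = gamma(i),   i,j = 1..p.
Substitute the sample gammas (Toeplitz matrix and right-hand side of size 1):
  Gamma_p = [[3.1883]]
  r_p     = [0.7747]
With p = 1 this is the single equation gamma(0) phi_1 = gamma(1):
  phi_hat_1 = gamma(1) / gamma(0) = 0.7747 / 3.1883 = 0.2430.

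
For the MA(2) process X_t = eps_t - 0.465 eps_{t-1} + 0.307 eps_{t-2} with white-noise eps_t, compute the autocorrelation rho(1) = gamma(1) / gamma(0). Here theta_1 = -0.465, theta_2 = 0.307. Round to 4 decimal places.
\rho(1) = -0.4638

For an MA(q) process with theta_0 = 1, the autocovariance is
  gamma(k) = sigma^2 * sum_{i=0..q-k} theta_i * theta_{i+k},
and rho(k) = gamma(k) / gamma(0). Sigma^2 cancels.
  numerator   = (1)*(-0.465) + (-0.465)*(0.307) = -0.607755.
  denominator = (1)^2 + (-0.465)^2 + (0.307)^2 = 1.310474.
  rho(1) = -0.607755 / 1.310474 = -0.4638.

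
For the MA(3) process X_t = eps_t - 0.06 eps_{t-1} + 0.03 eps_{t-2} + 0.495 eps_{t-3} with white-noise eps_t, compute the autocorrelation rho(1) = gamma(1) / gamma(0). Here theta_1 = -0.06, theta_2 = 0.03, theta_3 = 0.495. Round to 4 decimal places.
\rho(1) = -0.0376

For an MA(q) process with theta_0 = 1, the autocovariance is
  gamma(k) = sigma^2 * sum_{i=0..q-k} theta_i * theta_{i+k},
and rho(k) = gamma(k) / gamma(0). Sigma^2 cancels.
  numerator   = (1)*(-0.06) + (-0.06)*(0.03) + (0.03)*(0.495) = -0.04695.
  denominator = (1)^2 + (-0.06)^2 + (0.03)^2 + (0.495)^2 = 1.249525.
  rho(1) = -0.04695 / 1.249525 = -0.0376.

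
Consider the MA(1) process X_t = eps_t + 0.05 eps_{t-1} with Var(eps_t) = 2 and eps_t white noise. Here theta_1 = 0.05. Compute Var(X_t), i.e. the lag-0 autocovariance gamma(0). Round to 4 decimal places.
\gamma(0) = 2.0050

For an MA(q) process X_t = eps_t + sum_i theta_i eps_{t-i} with
Var(eps_t) = sigma^2, the variance is
  gamma(0) = sigma^2 * (1 + sum_i theta_i^2).
  sum_i theta_i^2 = (0.05)^2 = 0.0025.
  gamma(0) = 2 * (1 + 0.0025) = 2 * 1.0025 = 2.005, which rounds to 2.0050.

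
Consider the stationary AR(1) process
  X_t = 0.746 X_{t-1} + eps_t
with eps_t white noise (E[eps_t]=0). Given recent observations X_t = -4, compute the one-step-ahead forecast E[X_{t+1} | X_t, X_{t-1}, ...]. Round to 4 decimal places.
E[X_{t+1} \mid \mathcal F_t] = -2.9840

For an AR(p) model X_t = c + sum_i phi_i X_{t-i} + eps_t, the
one-step-ahead conditional mean is
  E[X_{t+1} | X_t, ...] = c + sum_i phi_i X_{t+1-i}.
Substitute known values:
  E[X_{t+1} | ...] = (0.746) * (-4)
                   = -2.9840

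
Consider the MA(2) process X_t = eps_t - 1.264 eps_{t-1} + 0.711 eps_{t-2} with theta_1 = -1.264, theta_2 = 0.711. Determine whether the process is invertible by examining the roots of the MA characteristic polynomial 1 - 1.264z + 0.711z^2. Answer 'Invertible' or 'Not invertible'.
\text{Invertible}

The MA(q) characteristic polynomial is P(z) = 1 - 1.264z + 0.711z^2.
Invertibility requires all roots to lie outside the unit circle, i.e. |z| > 1 for every root.
Set 1 + (-1.264) z + (0.711) z^2 = 0, i.e. a z^2 + b z + c = 0 with a = 0.711, b = -1.264, c = 1.
Discriminant D = b^2 - 4ac = (-1.264)^2 - 4*(0.711)*1 = 1.597696 - (2.844) = -1.246304.
D < 0, so the roots are the complex-conjugate pair z = (-b +/- i sqrt(-D)) / (2a) = 0.8889 +/- 0.7851i.
For a conjugate pair |z|^2 = z * conj(z) = (product of roots) = c/a = 1/(0.711) = 1.40647, so |z| = sqrt(1.40647) = 1.1859 for both roots.
Moduli of all roots: 1.1859, 1.1859.
All moduli strictly greater than 1? Yes.
Verdict: Invertible.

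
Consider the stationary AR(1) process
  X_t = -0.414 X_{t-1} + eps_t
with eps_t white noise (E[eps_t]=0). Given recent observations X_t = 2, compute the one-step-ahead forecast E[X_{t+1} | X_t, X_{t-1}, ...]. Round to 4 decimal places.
E[X_{t+1} \mid \mathcal F_t] = -0.8280

For an AR(p) model X_t = c + sum_i phi_i X_{t-i} + eps_t, the
one-step-ahead conditional mean is
  E[X_{t+1} | X_t, ...] = c + sum_i phi_i X_{t+1-i}.
Substitute known values:
  E[X_{t+1} | ...] = (-0.414) * (2)
                   = -0.8280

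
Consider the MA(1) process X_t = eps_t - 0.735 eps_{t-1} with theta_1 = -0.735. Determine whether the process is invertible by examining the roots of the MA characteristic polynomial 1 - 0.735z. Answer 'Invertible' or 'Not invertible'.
\text{Invertible}

The MA(q) characteristic polynomial is P(z) = 1 - 0.735z.
Invertibility requires all roots to lie outside the unit circle, i.e. |z| > 1 for every root.
This is linear in z: 1 + (-0.735) z = 0  =>  z = -1/(-0.735) = 1.360544,  |z| = 1.360544.
Moduli of all roots: 1.3605.
All moduli strictly greater than 1? Yes.
Verdict: Invertible.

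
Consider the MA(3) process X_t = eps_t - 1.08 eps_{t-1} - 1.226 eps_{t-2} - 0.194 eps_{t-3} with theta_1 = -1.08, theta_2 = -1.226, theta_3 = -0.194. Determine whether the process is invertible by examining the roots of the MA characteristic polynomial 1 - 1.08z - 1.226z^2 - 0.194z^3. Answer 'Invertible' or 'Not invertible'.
\text{Not invertible}

The MA(q) characteristic polynomial is P(z) = 1 - 1.08z - 1.226z^2 - 0.194z^3.
Invertibility requires all roots to lie outside the unit circle, i.e. |z| > 1 for every root.
Degree 3: look for a simple real root z0 first, then factor out (1 - z/z0) and solve the remaining quadratic.
Testing z0 = -5: P(-5) = 1 + (-1.08)(-5) + (-1.226)(-5)^2 + (-0.194)(-5)^3
  = 1 + (5.4) + (-30.65) + (24.25) = 0.  So z_0 = -5 is a root, |z_0| = 5.
Divide out the factor (1 + 0.2 z) = (1 - z/z0) (since 1/z0 = -0.2):
  P(z) = (1 + 0.2 z)(1 + (-1.28) z + (-0.97) z^2)
  [check: z-coef -1.28 - (-0.2) = -1.08; z^2-coef -0.97 - (-0.2)(-1.28) = -1.226; z^3-coef -(-0.2)(-0.97) = -0.194.]
Remaining roots from the quadratic factor 1 + (-1.28) z + (-0.97) z^2:
  Set 1 + (-1.28) z + (-0.97) z^2 = 0, i.e. a z^2 + b z + c = 0 with a = -0.97, b = -1.28, c = 1.
  Discriminant D = b^2 - 4ac = (-1.28)^2 - 4*(-0.97)*1 = 1.6384 - (-3.88) = 5.5184.
  D >= 0, so the roots are real: z = (-b +/- sqrt(D)) / (2a) = (1.28 +/- 2.349127) / (-1.94).
    z_1 = (1.28 + 2.349127) / (-1.94) = -1.8707,   |z_1| = 1.8707.
    z_2 = (1.28 - 2.349127) / (-1.94) = 0.5511,   |z_2| = 0.5511.
Moduli of all roots: 5.0000, 1.8707, 0.5511.
All moduli strictly greater than 1? No.
Verdict: Not invertible.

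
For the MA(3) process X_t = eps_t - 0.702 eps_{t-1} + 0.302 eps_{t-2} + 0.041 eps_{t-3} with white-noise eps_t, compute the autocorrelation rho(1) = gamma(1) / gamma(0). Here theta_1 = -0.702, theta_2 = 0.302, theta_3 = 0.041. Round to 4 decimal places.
\rho(1) = -0.5686

For an MA(q) process with theta_0 = 1, the autocovariance is
  gamma(k) = sigma^2 * sum_{i=0..q-k} theta_i * theta_{i+k},
and rho(k) = gamma(k) / gamma(0). Sigma^2 cancels.
  numerator   = (1)*(-0.702) + (-0.702)*(0.302) + (0.302)*(0.041) = -0.901622.
  denominator = (1)^2 + (-0.702)^2 + (0.302)^2 + (0.041)^2 = 1.585689.
  rho(1) = -0.901622 / 1.585689 = -0.5686.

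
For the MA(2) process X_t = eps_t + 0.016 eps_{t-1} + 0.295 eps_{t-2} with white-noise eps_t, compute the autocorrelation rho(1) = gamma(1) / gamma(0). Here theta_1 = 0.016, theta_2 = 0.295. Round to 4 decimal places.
\rho(1) = 0.0191

For an MA(q) process with theta_0 = 1, the autocovariance is
  gamma(k) = sigma^2 * sum_{i=0..q-k} theta_i * theta_{i+k},
and rho(k) = gamma(k) / gamma(0). Sigma^2 cancels.
  numerator   = (1)*(0.016) + (0.016)*(0.295) = 0.02072.
  denominator = (1)^2 + (0.016)^2 + (0.295)^2 = 1.087281.
  rho(1) = 0.02072 / 1.087281 = 0.0191.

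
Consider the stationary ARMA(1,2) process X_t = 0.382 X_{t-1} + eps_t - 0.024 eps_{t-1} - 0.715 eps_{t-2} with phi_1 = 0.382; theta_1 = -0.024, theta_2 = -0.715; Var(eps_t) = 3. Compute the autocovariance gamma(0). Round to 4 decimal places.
\gamma(0) = 4.5590

Multiply the model equation by X_{t-k} and take expectations. With theta_0 = psi_0 = 1 and psi_j the MA(infinity) weights, this gives
  gamma(k) - sum_i phi_i gamma(k-i) = c_k,
  c_k = sigma^2 * sum_{j=k..q} theta_j psi_{j-k}   (c_k = 0 for k > q),
using gamma(-m) = gamma(m).
psi-weights needed (psi_j = theta_j + sum_i phi_i psi_{j-i}):
  psi_1 = theta_1 + phi_1 = -0.024 + (0.382) = 0.358
  psi_2 = theta_2 + phi_1 psi_1 = -0.715 + (0.382)(0.358) = -0.578244
Right-hand sides:
  c_0 = sigma^2 (1 + theta_1 psi_1 + theta_2 psi_2) = 3 * (1 + (-0.024)(0.358) + (-0.715)(-0.578244)) = 3 * 1.404852 = 4.214557
  c_1 = sigma^2 (theta_1 + theta_2 psi_1) = 3 * (-0.024 + (-0.715)(0.358)) = -0.83991
  c_2 = sigma^2 theta_2 = 3 * (-0.715) = -2.145
Equations for k = 0 and k = 1 (AR order 1):
  gamma(0) = phi_1 gamma(1) + c_0
  gamma(1) = phi_1 gamma(0) + c_1
Substituting the second into the first: gamma(0) (1 - phi_1^2) = c_0 + phi_1 c_1, so
  gamma(0) = (c_0 + phi_1 c_1) / (1 - phi_1^2) = (4.214557 + (0.382)(-0.83991)) / (1 - (0.382)^2) = 3.893712 / 0.854076 = 4.558976.
Therefore gamma(0) = 4.5590 (to 4 decimal places).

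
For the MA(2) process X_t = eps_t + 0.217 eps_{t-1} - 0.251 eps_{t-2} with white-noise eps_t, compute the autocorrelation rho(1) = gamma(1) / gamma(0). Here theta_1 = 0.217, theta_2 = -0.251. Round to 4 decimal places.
\rho(1) = 0.1464

For an MA(q) process with theta_0 = 1, the autocovariance is
  gamma(k) = sigma^2 * sum_{i=0..q-k} theta_i * theta_{i+k},
and rho(k) = gamma(k) / gamma(0). Sigma^2 cancels.
  numerator   = (1)*(0.217) + (0.217)*(-0.251) = 0.162533.
  denominator = (1)^2 + (0.217)^2 + (-0.251)^2 = 1.11009.
  rho(1) = 0.162533 / 1.11009 = 0.1464.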